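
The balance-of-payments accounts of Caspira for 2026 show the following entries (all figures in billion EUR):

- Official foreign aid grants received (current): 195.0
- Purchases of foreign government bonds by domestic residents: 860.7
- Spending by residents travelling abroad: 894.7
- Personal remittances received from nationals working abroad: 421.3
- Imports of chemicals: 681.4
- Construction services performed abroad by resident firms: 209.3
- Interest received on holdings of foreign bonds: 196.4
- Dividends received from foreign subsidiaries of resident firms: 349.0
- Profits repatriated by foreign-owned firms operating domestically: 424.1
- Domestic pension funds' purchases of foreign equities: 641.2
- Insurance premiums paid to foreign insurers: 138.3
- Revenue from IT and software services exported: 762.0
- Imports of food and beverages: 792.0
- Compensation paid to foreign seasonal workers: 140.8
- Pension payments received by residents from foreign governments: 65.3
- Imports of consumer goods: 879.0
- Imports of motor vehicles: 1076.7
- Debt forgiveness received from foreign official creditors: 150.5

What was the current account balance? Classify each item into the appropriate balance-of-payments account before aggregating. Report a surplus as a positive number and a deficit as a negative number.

Goods: -681.4 - 879.0 - 792.0 - 1076.7 = -3429.1
Services: -138.3 + 209.3 - 894.7 + 762.0 = -61.7
Primary income: 196.4 - 424.1 + 349.0 - 140.8 = -19.5
Secondary income: 421.3 + 195.0 + 65.3 = 681.6
Current account = (-3429.1) + (-61.7) + (-19.5) + 681.6 = -2828.7
(Excluded from the current account — financial account: purchases of foreign government bonds by domestic residents 860.7, domestic pension funds' purchases of foreign equities 641.2; capital account: debt forgiveness received from foreign official creditors 150.5.)

-2828.7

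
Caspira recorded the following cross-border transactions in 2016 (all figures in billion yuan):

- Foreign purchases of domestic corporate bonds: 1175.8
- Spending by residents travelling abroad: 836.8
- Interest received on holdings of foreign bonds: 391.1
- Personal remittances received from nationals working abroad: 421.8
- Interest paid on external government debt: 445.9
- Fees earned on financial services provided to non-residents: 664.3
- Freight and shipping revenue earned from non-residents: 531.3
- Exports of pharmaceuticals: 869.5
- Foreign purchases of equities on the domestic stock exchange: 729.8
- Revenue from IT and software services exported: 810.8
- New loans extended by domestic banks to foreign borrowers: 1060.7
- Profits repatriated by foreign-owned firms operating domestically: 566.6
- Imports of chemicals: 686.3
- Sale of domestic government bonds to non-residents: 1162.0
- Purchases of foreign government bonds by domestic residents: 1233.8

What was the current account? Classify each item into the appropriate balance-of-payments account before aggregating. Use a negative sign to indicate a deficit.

Goods: 869.5 - 686.3 = 183.2
Services: 664.3 + 810.8 + 531.3 - 836.8 = 1169.6
Primary income: 391.1 - 566.6 - 445.9 = -621.4
Secondary income: 421.8
Current account = 183.2 + 1169.6 + (-621.4) + 421.8 = 1153.2
(Excluded from the current account — financial account: foreign purchases of domestic corporate bonds 1175.8, foreign purchases of equities on the domestic stock exchange 729.8, new loans extended by domestic banks to foreign borrowers 1060.7, sale of domestic government bonds to non-residents 1162.0, purchases of foreign government bonds by domestic residents 1233.8.)

1153.2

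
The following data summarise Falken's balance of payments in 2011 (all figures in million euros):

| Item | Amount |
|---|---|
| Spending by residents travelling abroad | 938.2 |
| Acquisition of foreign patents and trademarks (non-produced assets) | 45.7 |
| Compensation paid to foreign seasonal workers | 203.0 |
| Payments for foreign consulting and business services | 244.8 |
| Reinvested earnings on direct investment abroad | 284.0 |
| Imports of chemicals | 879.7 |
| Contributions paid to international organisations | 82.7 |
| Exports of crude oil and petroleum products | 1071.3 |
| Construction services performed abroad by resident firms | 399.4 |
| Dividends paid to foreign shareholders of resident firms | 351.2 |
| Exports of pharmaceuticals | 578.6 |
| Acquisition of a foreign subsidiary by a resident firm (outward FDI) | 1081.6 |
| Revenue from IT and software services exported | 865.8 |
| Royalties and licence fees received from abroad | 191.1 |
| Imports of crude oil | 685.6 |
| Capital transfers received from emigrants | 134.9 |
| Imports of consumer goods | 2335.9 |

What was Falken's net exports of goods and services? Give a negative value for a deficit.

-1978.0

Goods: 1071.3 - 2335.9 - 879.7 - 685.6 + 578.6 = -2251.3
Services: 399.4 + 865.8 - 244.8 - 938.2 + 191.1 = 273.3
Trade balance = -2251.3 + 273.3 = -1978.0
(Excluded from the trade balance — capital account: acquisition of foreign patents and trademarks (non-produced assets) 45.7, capital transfers received from emigrants 134.9; primary income: compensation paid to foreign seasonal workers 203.0, reinvested earnings on direct investment abroad 284.0, dividends paid to foreign shareholders of resident firms 351.2; secondary income: contributions paid to international organisations 82.7; financial account: acquisition of a foreign subsidiary by a resident firm (outward FDI) 1081.6.)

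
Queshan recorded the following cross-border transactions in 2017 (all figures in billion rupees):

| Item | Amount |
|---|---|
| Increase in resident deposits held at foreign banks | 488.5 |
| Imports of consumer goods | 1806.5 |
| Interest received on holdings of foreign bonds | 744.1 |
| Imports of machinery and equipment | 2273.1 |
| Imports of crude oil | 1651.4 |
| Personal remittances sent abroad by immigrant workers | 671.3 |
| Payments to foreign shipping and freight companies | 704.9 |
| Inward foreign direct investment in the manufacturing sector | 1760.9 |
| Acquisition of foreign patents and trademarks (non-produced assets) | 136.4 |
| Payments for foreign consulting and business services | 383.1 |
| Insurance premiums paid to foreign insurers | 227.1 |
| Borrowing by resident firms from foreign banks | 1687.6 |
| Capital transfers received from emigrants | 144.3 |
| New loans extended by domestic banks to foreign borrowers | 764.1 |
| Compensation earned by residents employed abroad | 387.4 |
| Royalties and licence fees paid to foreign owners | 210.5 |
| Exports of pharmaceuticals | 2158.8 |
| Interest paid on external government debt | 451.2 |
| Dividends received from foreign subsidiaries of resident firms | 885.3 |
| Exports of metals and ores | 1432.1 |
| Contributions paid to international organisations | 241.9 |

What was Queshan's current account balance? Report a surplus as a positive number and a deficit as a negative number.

Goods: -1651.4 + 1432.1 - 1806.5 + 2158.8 - 2273.1 = -2140.1
Services: -704.9 - 210.5 - 227.1 - 383.1 = -1525.6
Primary income: 885.3 + 744.1 - 451.2 + 387.4 = 1565.6
Secondary income: -671.3 - 241.9 = -913.2
Current account = (-2140.1) + (-1525.6) + 1565.6 + (-913.2) = -3013.3
(Excluded from the current account — financial account: increase in resident deposits held at foreign banks 488.5, inward foreign direct investment in the manufacturing sector 1760.9, borrowing by resident firms from foreign banks 1687.6, new loans extended by domestic banks to foreign borrowers 764.1; capital account: acquisition of foreign patents and trademarks (non-produced assets) 136.4, capital transfers received from emigrants 144.3.)

-3013.3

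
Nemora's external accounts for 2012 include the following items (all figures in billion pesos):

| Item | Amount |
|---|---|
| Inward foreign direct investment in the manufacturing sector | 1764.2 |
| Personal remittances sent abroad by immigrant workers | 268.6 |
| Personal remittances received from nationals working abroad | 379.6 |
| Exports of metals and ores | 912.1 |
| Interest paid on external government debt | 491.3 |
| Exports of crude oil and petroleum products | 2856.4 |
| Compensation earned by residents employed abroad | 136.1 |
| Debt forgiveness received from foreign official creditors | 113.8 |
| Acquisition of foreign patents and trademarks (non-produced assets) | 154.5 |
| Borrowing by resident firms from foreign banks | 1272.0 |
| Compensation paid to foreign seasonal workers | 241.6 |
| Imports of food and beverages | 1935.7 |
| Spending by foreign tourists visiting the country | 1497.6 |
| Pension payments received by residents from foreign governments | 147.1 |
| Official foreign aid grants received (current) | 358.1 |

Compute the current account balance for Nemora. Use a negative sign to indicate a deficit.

3349.8

Goods: 2856.4 - 1935.7 + 912.1 = 1832.8
Services: 1497.6
Primary income: -491.3 + 136.1 - 241.6 = -596.8
Secondary income: 147.1 + 379.6 + 358.1 - 268.6 = 616.2
Current account = 1832.8 + 1497.6 + (-596.8) + 616.2 = 3349.8
(Excluded from the current account — financial account: inward foreign direct investment in the manufacturing sector 1764.2, borrowing by resident firms from foreign banks 1272.0; capital account: debt forgiveness received from foreign official creditors 113.8, acquisition of foreign patents and trademarks (non-produced assets) 154.5.)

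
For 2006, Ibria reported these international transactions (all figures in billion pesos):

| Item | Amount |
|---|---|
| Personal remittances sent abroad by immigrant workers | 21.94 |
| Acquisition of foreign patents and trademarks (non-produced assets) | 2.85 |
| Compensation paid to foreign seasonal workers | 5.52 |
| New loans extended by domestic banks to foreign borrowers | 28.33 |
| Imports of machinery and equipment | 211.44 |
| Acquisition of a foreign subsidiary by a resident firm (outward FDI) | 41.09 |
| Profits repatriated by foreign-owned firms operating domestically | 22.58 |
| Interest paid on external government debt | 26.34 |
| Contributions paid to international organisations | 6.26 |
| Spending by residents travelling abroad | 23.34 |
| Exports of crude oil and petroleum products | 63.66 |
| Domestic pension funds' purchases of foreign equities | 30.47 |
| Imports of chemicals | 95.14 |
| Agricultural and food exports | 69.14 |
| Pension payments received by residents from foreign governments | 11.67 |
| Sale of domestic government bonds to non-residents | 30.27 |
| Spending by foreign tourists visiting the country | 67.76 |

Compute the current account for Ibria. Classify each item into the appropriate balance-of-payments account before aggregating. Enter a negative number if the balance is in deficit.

Goods: -95.14 + 69.14 + 63.66 - 211.44 = -173.78
Services: 67.76 - 23.34 = 44.42
Primary income: -5.52 - 22.58 - 26.34 = -54.44
Secondary income: -21.94 + 11.67 - 6.26 = -16.53
Current account = (-173.78) + 44.42 + (-54.44) + (-16.53) = -200.33
(Excluded from the current account — capital account: acquisition of foreign patents and trademarks (non-produced assets) 2.85; financial account: new loans extended by domestic banks to foreign borrowers 28.33, acquisition of a foreign subsidiary by a resident firm (outward FDI) 41.09, domestic pension funds' purchases of foreign equities 30.47, sale of domestic government bonds to non-residents 30.27.)

-200.33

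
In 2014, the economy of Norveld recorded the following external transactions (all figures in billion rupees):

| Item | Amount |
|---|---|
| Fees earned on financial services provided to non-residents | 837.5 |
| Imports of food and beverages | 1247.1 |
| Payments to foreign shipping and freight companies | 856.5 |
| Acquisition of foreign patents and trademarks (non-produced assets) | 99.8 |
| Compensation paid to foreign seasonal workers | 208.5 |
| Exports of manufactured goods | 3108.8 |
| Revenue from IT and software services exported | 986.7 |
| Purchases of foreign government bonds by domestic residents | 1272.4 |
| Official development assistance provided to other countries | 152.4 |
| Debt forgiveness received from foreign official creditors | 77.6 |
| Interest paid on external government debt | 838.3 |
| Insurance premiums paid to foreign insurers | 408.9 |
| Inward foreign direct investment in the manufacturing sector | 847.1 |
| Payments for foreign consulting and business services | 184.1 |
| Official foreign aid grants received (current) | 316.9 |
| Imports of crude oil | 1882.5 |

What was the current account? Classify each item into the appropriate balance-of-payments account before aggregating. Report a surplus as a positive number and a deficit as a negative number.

-528.4

Goods: 3108.8 - 1247.1 - 1882.5 = -20.8
Services: -856.5 - 184.1 + 837.5 - 408.9 + 986.7 = 374.7
Primary income: -838.3 - 208.5 = -1046.8
Secondary income: -152.4 + 316.9 = 164.5
Current account = (-20.8) + 374.7 + (-1046.8) + 164.5 = -528.4
(Excluded from the current account — capital account: acquisition of foreign patents and trademarks (non-produced assets) 99.8, debt forgiveness received from foreign official creditors 77.6; financial account: purchases of foreign government bonds by domestic residents 1272.4, inward foreign direct investment in the manufacturing sector 847.1.)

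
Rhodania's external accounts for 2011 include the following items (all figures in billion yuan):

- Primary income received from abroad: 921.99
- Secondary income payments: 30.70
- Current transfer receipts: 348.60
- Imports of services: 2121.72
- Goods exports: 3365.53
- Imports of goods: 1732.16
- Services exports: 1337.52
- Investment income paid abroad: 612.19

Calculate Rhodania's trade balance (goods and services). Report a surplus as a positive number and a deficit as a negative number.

849.17

Goods balance = 3365.53 - 1732.16 = 1633.37
Services balance = 1337.52 - 2121.72 = -784.20
Trade balance (goods + services) = 1633.37 + (-784.20) = 849.17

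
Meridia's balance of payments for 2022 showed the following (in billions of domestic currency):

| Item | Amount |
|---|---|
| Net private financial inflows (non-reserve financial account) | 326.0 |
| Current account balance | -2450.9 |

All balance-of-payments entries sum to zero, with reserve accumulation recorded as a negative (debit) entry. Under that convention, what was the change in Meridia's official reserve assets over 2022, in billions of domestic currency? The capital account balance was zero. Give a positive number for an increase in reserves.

-2124.9

Official reserve transactions balance = -((-2450.9) + 326.0) = 2124.9
An accumulation of reserves is recorded as a debit (negative entry), so the change in the stock of reserves is the negative of that balance.
Change in official reserves = -(2124.9) = -2124.9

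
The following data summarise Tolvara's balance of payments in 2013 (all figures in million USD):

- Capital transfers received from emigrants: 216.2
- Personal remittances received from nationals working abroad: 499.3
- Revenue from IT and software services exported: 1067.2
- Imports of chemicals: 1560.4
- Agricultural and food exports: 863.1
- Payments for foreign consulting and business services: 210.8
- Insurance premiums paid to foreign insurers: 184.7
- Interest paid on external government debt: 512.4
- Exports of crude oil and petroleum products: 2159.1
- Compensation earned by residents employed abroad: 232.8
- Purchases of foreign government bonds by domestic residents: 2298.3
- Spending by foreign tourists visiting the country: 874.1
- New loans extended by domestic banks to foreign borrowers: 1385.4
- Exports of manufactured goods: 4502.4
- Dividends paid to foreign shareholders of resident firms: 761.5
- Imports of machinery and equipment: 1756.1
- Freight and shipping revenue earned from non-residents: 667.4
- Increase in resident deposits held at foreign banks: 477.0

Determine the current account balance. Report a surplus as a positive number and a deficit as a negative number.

5879.5

Goods: 863.1 + 4502.4 - 1560.4 - 1756.1 + 2159.1 = 4208.1
Services: -210.8 + 667.4 + 874.1 + 1067.2 - 184.7 = 2213.2
Primary income: -761.5 + 232.8 - 512.4 = -1041.1
Secondary income: 499.3
Current account = 4208.1 + 2213.2 + (-1041.1) + 499.3 = 5879.5
(Excluded from the current account — capital account: capital transfers received from emigrants 216.2; financial account: purchases of foreign government bonds by domestic residents 2298.3, new loans extended by domestic banks to foreign borrowers 1385.4, increase in resident deposits held at foreign banks 477.0.)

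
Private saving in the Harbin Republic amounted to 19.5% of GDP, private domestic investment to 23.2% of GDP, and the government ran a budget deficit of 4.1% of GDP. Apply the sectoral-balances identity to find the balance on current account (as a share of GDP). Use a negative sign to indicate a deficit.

By the sectoral-balances identity, CA = (S_private - I) + (T - G).
Private balance = 19.5 - 23.2 = -3.7
Government balance (T - G) = -4.1
CA = -3.7 + (-4.1) = -7.8

-7.8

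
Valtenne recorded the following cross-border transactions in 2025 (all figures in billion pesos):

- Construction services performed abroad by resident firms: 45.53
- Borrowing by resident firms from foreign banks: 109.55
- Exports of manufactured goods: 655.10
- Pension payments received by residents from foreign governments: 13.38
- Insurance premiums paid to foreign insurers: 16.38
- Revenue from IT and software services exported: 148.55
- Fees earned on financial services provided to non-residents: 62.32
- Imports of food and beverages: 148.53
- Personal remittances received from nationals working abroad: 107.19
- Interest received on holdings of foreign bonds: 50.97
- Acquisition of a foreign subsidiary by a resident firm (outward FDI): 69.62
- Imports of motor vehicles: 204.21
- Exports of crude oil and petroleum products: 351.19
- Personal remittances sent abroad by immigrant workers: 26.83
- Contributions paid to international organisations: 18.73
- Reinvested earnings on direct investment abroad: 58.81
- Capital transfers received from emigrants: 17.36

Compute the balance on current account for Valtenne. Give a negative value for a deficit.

1078.36

Goods: -148.53 + 351.19 - 204.21 + 655.10 = 653.55
Services: 45.53 - 16.38 + 148.55 + 62.32 = 240.02
Primary income: 50.97 + 58.81 = 109.78
Secondary income: -26.83 + 13.38 + 107.19 - 18.73 = 75.01
Current account = 653.55 + 240.02 + 109.78 + 75.01 = 1078.36
(Excluded from the current account — financial account: borrowing by resident firms from foreign banks 109.55, acquisition of a foreign subsidiary by a resident firm (outward FDI) 69.62; capital account: capital transfers received from emigrants 17.36.)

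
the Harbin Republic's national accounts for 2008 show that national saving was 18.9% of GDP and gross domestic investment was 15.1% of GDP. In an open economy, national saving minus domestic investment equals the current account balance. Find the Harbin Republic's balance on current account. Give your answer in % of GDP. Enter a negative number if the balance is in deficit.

CA = S - I = 18.9 - 15.1 = 3.8

3.8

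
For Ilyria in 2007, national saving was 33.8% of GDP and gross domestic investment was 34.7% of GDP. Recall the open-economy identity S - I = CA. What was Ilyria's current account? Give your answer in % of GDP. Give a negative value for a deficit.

S - I = CA (net lending to the rest of the world).
CA = S - I = 33.8 - 34.7 = -0.9

-0.9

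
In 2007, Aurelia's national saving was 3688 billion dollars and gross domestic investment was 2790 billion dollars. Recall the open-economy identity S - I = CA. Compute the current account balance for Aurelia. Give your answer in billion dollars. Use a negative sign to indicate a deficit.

CA = S - I = 3688 - 2790 = 898

898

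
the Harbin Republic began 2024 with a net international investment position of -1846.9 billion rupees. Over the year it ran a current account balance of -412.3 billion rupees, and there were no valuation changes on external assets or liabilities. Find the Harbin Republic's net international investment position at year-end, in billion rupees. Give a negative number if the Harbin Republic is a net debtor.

-2259.2

With no valuation effects, change in NIIP = current account = -412.3
End-of-year NIIP = -1846.9 + (-412.3) = -2259.2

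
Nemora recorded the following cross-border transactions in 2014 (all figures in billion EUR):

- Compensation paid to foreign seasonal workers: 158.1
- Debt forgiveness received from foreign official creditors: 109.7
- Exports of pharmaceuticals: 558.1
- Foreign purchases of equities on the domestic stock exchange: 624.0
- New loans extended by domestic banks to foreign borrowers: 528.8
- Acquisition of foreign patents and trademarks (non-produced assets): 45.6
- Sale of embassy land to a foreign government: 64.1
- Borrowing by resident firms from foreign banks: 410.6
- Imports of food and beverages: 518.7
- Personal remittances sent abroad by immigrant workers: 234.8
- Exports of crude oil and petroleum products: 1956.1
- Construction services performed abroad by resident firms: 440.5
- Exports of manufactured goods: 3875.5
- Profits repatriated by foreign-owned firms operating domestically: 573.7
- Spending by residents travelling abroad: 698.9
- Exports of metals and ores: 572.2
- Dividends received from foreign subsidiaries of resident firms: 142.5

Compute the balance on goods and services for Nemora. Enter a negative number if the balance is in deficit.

Goods: 558.1 + 572.2 + 1956.1 + 3875.5 - 518.7 = 6443.2
Services: 440.5 - 698.9 = -258.4
Trade balance = 6443.2 + (-258.4) = 6184.8
(Excluded from the trade balance — primary income: compensation paid to foreign seasonal workers 158.1, profits repatriated by foreign-owned firms operating domestically 573.7, dividends received from foreign subsidiaries of resident firms 142.5; capital account: debt forgiveness received from foreign official creditors 109.7, acquisition of foreign patents and trademarks (non-produced assets) 45.6, sale of embassy land to a foreign government 64.1; financial account: foreign purchases of equities on the domestic stock exchange 624.0, new loans extended by domestic banks to foreign borrowers 528.8, borrowing by resident firms from foreign banks 410.6; secondary income: personal remittances sent abroad by immigrant workers 234.8.)

6184.8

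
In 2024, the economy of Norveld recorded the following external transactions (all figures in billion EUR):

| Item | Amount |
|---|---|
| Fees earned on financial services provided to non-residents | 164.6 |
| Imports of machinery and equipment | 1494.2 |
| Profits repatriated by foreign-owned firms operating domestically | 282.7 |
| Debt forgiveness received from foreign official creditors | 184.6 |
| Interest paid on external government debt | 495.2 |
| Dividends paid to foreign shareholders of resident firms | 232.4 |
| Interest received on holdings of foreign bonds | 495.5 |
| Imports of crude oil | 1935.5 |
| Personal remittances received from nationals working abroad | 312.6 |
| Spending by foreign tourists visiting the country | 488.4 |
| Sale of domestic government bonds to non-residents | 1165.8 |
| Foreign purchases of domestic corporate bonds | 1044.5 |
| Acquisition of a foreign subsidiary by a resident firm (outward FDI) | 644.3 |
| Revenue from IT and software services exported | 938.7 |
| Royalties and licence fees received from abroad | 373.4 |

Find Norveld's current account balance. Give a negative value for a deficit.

Goods: -1935.5 - 1494.2 = -3429.7
Services: 164.6 + 373.4 + 938.7 + 488.4 = 1965.1
Primary income: 495.5 - 282.7 - 232.4 - 495.2 = -514.8
Secondary income: 312.6
Current account = (-3429.7) + 1965.1 + (-514.8) + 312.6 = -1666.8
(Excluded from the current account — capital account: debt forgiveness received from foreign official creditors 184.6; financial account: sale of domestic government bonds to non-residents 1165.8, foreign purchases of domestic corporate bonds 1044.5, acquisition of a foreign subsidiary by a resident firm (outward FDI) 644.3.)

-1666.8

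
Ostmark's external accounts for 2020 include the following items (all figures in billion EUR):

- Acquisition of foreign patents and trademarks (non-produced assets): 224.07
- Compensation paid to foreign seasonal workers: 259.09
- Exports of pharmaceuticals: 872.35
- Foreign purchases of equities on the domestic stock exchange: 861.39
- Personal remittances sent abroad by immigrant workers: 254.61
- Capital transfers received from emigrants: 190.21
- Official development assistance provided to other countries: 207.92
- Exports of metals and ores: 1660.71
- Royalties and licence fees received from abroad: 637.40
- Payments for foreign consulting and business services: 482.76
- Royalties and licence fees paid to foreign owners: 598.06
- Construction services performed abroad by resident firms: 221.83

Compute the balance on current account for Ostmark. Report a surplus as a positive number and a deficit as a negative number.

Goods: 1660.71 + 872.35 = 2533.06
Services: 637.40 + 221.83 - 598.06 - 482.76 = -221.59
Primary income: -259.09
Secondary income: -254.61 - 207.92 = -462.53
Current account = 2533.06 + (-221.59) + (-259.09) + (-462.53) = 1589.85
(Excluded from the current account — capital account: acquisition of foreign patents and trademarks (non-produced assets) 224.07, capital transfers received from emigrants 190.21; financial account: foreign purchases of equities on the domestic stock exchange 861.39.)

1589.85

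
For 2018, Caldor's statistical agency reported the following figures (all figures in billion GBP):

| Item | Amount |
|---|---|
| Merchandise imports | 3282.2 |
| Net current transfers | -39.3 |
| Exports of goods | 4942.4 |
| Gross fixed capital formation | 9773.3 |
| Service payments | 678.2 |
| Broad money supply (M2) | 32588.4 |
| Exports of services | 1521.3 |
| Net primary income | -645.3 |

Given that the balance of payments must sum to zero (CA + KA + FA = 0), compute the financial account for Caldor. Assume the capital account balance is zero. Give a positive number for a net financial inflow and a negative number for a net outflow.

Goods balance = 4942.4 - 3282.2 = 1660.2
Services balance = 1521.3 - 678.2 = 843.1
Trade balance (goods + services) = 1660.2 + 843.1 = 2503.3
Net primary income = -645.3
Net secondary income = -39.3
Current account = 2503.3 + (-645.3) + (-39.3) = 1818.7
Financial account = -(1818.7) = -1818.7

-1818.7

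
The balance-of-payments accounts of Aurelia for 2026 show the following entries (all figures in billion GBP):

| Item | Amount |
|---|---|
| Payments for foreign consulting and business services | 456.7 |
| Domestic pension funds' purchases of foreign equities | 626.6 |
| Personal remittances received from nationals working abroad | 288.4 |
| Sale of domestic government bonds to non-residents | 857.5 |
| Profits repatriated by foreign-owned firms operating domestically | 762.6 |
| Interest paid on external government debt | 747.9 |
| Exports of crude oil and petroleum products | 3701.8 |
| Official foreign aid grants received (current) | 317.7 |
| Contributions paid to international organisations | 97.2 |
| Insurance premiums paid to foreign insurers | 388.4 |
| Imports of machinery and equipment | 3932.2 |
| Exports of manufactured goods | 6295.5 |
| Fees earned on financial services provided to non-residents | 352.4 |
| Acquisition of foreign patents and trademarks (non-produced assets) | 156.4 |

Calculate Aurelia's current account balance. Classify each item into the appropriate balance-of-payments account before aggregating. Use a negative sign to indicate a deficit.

Goods: 3701.8 + 6295.5 - 3932.2 = 6065.1
Services: -388.4 + 352.4 - 456.7 = -492.7
Primary income: -762.6 - 747.9 = -1510.5
Secondary income: -97.2 + 317.7 + 288.4 = 508.9
Current account = 6065.1 + (-492.7) + (-1510.5) + 508.9 = 4570.8
(Excluded from the current account — financial account: domestic pension funds' purchases of foreign equities 626.6, sale of domestic government bonds to non-residents 857.5; capital account: acquisition of foreign patents and trademarks (non-produced assets) 156.4.)

4570.8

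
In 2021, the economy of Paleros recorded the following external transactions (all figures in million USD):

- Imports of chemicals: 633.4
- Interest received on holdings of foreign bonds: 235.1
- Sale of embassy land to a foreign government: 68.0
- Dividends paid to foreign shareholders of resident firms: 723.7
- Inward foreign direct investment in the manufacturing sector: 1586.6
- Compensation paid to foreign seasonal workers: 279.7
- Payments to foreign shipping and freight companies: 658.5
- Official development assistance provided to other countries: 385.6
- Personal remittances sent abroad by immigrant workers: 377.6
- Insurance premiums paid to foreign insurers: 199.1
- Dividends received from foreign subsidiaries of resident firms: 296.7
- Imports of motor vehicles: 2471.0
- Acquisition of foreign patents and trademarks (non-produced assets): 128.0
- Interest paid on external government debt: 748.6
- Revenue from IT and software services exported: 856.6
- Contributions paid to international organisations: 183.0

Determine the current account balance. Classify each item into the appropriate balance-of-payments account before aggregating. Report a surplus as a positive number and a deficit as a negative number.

Goods: -2471.0 - 633.4 = -3104.4
Services: -199.1 + 856.6 - 658.5 = -1.0
Primary income: 235.1 + 296.7 - 748.6 - 279.7 - 723.7 = -1220.2
Secondary income: -377.6 - 183.0 - 385.6 = -946.2
Current account = (-3104.4) + (-1.0) + (-1220.2) + (-946.2) = -5271.8
(Excluded from the current account — capital account: sale of embassy land to a foreign government 68.0, acquisition of foreign patents and trademarks (non-produced assets) 128.0; financial account: inward foreign direct investment in the manufacturing sector 1586.6.)

-5271.8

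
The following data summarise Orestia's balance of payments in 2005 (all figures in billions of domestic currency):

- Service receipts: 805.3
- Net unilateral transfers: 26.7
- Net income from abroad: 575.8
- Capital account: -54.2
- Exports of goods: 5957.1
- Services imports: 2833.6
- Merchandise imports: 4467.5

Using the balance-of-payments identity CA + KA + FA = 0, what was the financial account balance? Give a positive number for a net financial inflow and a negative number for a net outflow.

Goods balance = 5957.1 - 4467.5 = 1489.6
Services balance = 805.3 - 2833.6 = -2028.3
Trade balance (goods + services) = 1489.6 + (-2028.3) = -538.7
Net primary income = 575.8
Net secondary income = 26.7
Current account = -538.7 + 575.8 + 26.7 = 63.8
Financial account = -(63.8 + (-54.2)) = -9.6

-9.6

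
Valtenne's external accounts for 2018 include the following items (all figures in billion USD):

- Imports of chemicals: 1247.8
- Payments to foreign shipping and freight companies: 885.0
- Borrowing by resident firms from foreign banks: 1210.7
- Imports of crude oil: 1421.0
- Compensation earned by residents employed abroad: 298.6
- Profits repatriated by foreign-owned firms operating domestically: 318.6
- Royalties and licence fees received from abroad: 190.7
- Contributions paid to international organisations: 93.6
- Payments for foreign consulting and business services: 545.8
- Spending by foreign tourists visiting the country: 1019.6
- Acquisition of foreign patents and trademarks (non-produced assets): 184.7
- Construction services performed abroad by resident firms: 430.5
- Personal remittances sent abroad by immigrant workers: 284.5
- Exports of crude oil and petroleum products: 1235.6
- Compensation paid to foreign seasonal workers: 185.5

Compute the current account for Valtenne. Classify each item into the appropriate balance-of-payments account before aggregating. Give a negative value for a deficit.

-1806.8

Goods: 1235.6 - 1247.8 - 1421.0 = -1433.2
Services: 190.7 - 885.0 + 1019.6 - 545.8 + 430.5 = 210.0
Primary income: -185.5 + 298.6 - 318.6 = -205.5
Secondary income: -93.6 - 284.5 = -378.1
Current account = (-1433.2) + 210.0 + (-205.5) + (-378.1) = -1806.8
(Excluded from the current account — financial account: borrowing by resident firms from foreign banks 1210.7; capital account: acquisition of foreign patents and trademarks (non-produced assets) 184.7.)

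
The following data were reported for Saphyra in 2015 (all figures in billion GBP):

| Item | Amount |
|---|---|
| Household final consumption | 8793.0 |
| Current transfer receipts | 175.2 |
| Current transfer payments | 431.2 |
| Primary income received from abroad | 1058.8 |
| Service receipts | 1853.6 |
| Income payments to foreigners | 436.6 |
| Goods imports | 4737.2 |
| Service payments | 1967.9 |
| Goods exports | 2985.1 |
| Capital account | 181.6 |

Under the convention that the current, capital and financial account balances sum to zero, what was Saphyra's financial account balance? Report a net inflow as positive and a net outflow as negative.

Goods balance = 2985.1 - 4737.2 = -1752.1
Services balance = 1853.6 - 1967.9 = -114.3
Trade balance (goods + services) = -1752.1 + (-114.3) = -1866.4
Net primary income = 1058.8 - 436.6 = 622.2
Net secondary income = 175.2 - 431.2 = -256.0
Current account = -1866.4 + 622.2 + (-256.0) = -1500.2
Financial account = -(-1500.2 + 181.6) = 1318.6

1318.6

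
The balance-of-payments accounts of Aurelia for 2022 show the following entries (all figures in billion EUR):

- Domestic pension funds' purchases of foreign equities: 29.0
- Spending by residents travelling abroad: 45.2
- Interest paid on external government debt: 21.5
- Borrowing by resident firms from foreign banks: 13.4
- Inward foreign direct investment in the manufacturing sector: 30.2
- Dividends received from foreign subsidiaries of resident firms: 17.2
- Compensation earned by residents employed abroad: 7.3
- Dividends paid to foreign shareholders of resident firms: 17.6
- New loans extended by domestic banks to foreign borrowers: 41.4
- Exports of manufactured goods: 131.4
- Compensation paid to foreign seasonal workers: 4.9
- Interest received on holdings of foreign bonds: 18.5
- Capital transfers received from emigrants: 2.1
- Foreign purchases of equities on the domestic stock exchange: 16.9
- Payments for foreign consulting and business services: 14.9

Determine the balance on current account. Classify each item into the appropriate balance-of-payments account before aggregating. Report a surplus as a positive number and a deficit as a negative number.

Goods: 131.4
Services: -45.2 - 14.9 = -60.1
Primary income: -17.6 - 21.5 + 7.3 - 4.9 + 18.5 + 17.2 = -1.0
Current account = 131.4 + (-60.1) + (-1.0) = 70.3
(Excluded from the current account — financial account: domestic pension funds' purchases of foreign equities 29.0, borrowing by resident firms from foreign banks 13.4, inward foreign direct investment in the manufacturing sector 30.2, new loans extended by domestic banks to foreign borrowers 41.4, foreign purchases of equities on the domestic stock exchange 16.9; capital account: capital transfers received from emigrants 2.1.)

70.3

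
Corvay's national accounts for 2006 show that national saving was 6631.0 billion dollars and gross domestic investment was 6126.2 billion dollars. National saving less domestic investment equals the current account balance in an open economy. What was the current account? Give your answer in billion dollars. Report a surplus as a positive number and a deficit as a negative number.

S - I = CA (net lending to the rest of the world).
CA = S - I = 6631.0 - 6126.2 = 504.8

504.8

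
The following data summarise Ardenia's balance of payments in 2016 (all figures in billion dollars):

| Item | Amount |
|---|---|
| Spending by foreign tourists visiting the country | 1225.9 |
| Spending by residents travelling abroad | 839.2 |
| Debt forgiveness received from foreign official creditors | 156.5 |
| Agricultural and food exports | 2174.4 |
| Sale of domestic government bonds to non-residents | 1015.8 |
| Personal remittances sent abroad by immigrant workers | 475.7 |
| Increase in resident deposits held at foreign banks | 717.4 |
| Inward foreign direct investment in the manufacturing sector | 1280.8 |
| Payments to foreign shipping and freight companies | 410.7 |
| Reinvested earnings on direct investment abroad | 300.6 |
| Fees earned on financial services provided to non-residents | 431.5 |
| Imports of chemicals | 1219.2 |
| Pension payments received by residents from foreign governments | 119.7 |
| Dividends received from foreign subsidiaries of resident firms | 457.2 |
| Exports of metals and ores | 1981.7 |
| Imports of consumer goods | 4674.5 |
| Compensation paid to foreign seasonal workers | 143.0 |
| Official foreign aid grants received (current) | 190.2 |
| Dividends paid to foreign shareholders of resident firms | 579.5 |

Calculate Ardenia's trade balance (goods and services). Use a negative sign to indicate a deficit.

-1330.1

Goods: -1219.2 - 4674.5 + 1981.7 + 2174.4 = -1737.6
Services: 1225.9 - 410.7 + 431.5 - 839.2 = 407.5
Trade balance = -1737.6 + 407.5 = -1330.1
(Excluded from the trade balance — capital account: debt forgiveness received from foreign official creditors 156.5; financial account: sale of domestic government bonds to non-residents 1015.8, increase in resident deposits held at foreign banks 717.4, inward foreign direct investment in the manufacturing sector 1280.8; secondary income: personal remittances sent abroad by immigrant workers 475.7, pension payments received by residents from foreign governments 119.7, official foreign aid grants received (current) 190.2; primary income: reinvested earnings on direct investment abroad 300.6, dividends received from foreign subsidiaries of resident firms 457.2, compensation paid to foreign seasonal workers 143.0, dividends paid to foreign shareholders of resident firms 579.5.)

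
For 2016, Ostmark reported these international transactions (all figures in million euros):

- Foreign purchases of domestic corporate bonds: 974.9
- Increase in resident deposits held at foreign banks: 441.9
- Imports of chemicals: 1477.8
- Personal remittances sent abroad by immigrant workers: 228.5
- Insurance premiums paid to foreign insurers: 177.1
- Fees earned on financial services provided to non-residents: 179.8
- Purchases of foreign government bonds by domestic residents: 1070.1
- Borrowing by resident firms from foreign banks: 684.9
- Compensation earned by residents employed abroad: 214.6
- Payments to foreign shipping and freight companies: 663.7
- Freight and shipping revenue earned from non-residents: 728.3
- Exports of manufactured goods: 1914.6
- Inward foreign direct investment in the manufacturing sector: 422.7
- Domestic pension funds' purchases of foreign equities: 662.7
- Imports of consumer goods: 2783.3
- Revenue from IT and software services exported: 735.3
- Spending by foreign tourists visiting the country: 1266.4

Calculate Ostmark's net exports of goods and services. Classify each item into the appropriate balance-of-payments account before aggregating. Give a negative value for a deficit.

-277.5

Goods: -1477.8 + 1914.6 - 2783.3 = -2346.5
Services: 1266.4 + 728.3 + 735.3 - 663.7 - 177.1 + 179.8 = 2069.0
Trade balance = -2346.5 + 2069.0 = -277.5
(Excluded from the trade balance — financial account: foreign purchases of domestic corporate bonds 974.9, increase in resident deposits held at foreign banks 441.9, purchases of foreign government bonds by domestic residents 1070.1, borrowing by resident firms from foreign banks 684.9, inward foreign direct investment in the manufacturing sector 422.7, domestic pension funds' purchases of foreign equities 662.7; secondary income: personal remittances sent abroad by immigrant workers 228.5; primary income: compensation earned by residents employed abroad 214.6.)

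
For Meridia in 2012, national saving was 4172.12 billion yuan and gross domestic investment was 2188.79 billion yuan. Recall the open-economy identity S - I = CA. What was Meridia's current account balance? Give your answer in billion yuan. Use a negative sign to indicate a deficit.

S - I = CA (net lending to the rest of the world).
CA = S - I = 4172.12 - 2188.79 = 1983.33

1983.33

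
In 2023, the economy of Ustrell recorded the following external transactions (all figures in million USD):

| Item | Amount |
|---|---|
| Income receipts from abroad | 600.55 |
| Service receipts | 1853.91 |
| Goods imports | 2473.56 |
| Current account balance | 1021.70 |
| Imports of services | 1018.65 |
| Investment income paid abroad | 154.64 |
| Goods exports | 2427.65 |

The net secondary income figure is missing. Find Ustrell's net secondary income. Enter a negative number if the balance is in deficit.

Current account = goods balance + services balance + net primary income + net secondary income
Sum of the known components = 1235.26
Net secondary income = CA - (known components) = 1021.70 - 1235.26 = -213.56

-213.56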